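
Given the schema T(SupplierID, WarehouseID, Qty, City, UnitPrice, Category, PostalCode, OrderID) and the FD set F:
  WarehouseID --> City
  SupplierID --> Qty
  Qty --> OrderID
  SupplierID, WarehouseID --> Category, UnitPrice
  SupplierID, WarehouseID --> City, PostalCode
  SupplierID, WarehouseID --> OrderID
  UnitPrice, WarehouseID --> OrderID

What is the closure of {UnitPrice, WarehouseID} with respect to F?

Start with {UnitPrice, WarehouseID}.
WarehouseID --> City applies; add {City} → now {City, UnitPrice, WarehouseID}.
UnitPrice, WarehouseID --> OrderID applies; add {OrderID} → now {City, OrderID, UnitPrice, WarehouseID}.
No further FD applies.

{City, OrderID, UnitPrice, WarehouseID}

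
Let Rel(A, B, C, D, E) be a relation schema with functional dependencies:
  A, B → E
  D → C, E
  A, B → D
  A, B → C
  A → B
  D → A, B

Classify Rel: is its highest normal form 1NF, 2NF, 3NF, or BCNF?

Candidate keys: {A}, {D}. Prime attributes: {A, D}.
Every FD has a superkey on the left, so the relation is in BCNF.

BCNF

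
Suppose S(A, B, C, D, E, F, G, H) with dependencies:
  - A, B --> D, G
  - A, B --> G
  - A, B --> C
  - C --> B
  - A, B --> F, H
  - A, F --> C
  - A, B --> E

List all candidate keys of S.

No FD produces {A}, so it must be in every candidate key.
{A, B} is a candidate key since {A, B}⁺ = {A, B, C, D, E, F, G, H} covers every attribute.
{A, C} is a candidate key since {A, C}⁺ = {A, B, C, D, E, F, G, H} covers every attribute.
{A, F} is a candidate key since {A, F}⁺ = {A, B, C, D, E, F, G, H} covers every attribute.
No proper subset of any of these is a key, and no other minimal superkey exists.

{A, B}, {A, C}, {A, F}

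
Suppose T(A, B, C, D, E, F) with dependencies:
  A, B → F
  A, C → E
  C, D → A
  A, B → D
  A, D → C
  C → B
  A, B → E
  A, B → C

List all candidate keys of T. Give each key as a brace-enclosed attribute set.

{A, B}⁺ = {A, B, C, D, E, F} — all of the relation — so {A, B} is a candidate key.
{A, C}⁺ = {A, B, C, D, E, F} — all of the relation — so {A, C} is a candidate key.
{A, D}⁺ = {A, B, C, D, E, F} — all of the relation — so {A, D} is a candidate key.
{C, D}⁺ = {A, B, C, D, E, F} — all of the relation — so {C, D} is a candidate key.
Any other superkey properly contains one of these, so there are no further candidate keys.

{A, B}, {A, C}, {A, D}, {C, D}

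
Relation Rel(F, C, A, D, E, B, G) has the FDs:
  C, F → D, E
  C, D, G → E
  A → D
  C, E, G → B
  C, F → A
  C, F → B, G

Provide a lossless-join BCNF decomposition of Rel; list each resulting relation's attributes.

{A, C, F, G}; {A, D}; {B, C, E, G}; {C, D, E, G}

Candidate key of the original relation: {C, F}.
Within {A, B, C, D, E, F, G}: {C, D, G}⁺ ∩ {A, B, C, D, E, F, G} = {B, C, D, E, G}, not the whole set, so C, D, G → B, E violates BCNF; decompose into {B, C, D, E, G} and {A, C, D, F, G}.
Within {B, C, D, E, G}: {C, E, G}⁺ ∩ {B, C, D, E, G} = {B, C, E, G}, not the whole set, so C, E, G → B violates BCNF; decompose into {B, C, E, G} and {C, D, E, G}.
{B, C, E, G} is in BCNF.
{C, D, E, G} is in BCNF.
Within {A, C, D, F, G}: {A}⁺ ∩ {A, C, D, F, G} = {A, D}, not the whole set, so A → D violates BCNF; decompose into {A, D} and {A, C, F, G}.
{A, D} is in BCNF.
{A, C, F, G} is in BCNF.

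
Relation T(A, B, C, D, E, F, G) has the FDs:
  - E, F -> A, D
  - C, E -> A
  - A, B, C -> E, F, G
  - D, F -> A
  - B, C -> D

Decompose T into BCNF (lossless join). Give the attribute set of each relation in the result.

{A, D, F}; {B, C, E, F, G}; {D, E, F}

Candidate keys of the original relation: {A, B, C}, {B, C, E}, {B, C, F}.
Within {A, B, C, D, E, F, G}: {E, F}⁺ ∩ {A, B, C, D, E, F, G} = {A, D, E, F}, not the whole set, so E, F -> A, D violates BCNF; decompose into {A, D, E, F} and {B, C, E, F, G}.
Within {A, D, E, F}: {D, F}⁺ ∩ {A, D, E, F} = {A, D, F}, not the whole set, so D, F -> A violates BCNF; decompose into {A, D, F} and {D, E, F}.
{A, D, F} has no BCNF violation.
{D, E, F} has no BCNF violation.
{B, C, E, F, G} has no BCNF violation.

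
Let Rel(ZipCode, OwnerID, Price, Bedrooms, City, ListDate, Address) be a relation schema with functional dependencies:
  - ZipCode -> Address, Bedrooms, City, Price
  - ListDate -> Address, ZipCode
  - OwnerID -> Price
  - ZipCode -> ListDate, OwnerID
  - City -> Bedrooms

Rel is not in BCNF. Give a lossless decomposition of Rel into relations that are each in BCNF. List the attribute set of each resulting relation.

{Address, City, ListDate, OwnerID, ZipCode}; {Bedrooms, City}; {OwnerID, Price}

Candidate keys of the original relation: {ListDate}, {ZipCode}.
{Address, Bedrooms, City, ListDate, OwnerID, Price, ZipCode}: {OwnerID} determines {OwnerID, Price} here but is not a superkey — split on OwnerID -> Price, giving {OwnerID, Price} and {Address, Bedrooms, City, ListDate, OwnerID, ZipCode}.
{OwnerID, Price} has no BCNF violation.
{Address, Bedrooms, City, ListDate, OwnerID, ZipCode}: {City} determines {Bedrooms, City} here but is not a superkey — split on City -> Bedrooms, giving {Bedrooms, City} and {Address, City, ListDate, OwnerID, ZipCode}.
{Bedrooms, City} has no BCNF violation.
{Address, City, ListDate, OwnerID, ZipCode} has no BCNF violation.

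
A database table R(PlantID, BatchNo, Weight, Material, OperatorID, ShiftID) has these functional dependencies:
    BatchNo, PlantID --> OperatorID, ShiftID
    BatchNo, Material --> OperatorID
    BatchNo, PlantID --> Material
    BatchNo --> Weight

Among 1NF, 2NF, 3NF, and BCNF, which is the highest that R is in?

Candidate key: {BatchNo, PlantID}. Prime attributes: {BatchNo, PlantID}.
BatchNo, Material --> OperatorID breaks BCNF: {BatchNo, Material}⁺ = {BatchNo, Material, OperatorID, Weight}, so {BatchNo, Material} is not a superkey.
Because {OperatorID} is non-prime and the left side of BatchNo, Material --> OperatorID is not a superkey, the relation is not in 3NF.
The proper key subset {BatchNo} of {BatchNo, PlantID} determines non-prime {Weight}, so the relation is not even in 2NF.

1NF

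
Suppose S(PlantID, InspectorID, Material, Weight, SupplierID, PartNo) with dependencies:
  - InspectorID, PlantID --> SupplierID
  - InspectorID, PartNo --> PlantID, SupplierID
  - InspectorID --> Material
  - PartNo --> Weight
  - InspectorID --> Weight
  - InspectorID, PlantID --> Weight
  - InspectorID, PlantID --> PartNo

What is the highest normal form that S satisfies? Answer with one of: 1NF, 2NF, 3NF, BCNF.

1NF

Candidate keys: {InspectorID, PartNo}, {InspectorID, PlantID}. Prime attributes: {InspectorID, PartNo, PlantID}.
InspectorID --> Material: {InspectorID}⁺ = {InspectorID, Material, Weight}, which is not all of the attributes, so the left side is not a superkey — BCNF is violated.
InspectorID --> Material determines the non-prime attribute {Material} from a non-superkey — 3NF is violated.
Since {InspectorID} ⊂ {InspectorID, PartNo} and {InspectorID}⁺ ⊇ {Material, Weight} with {Material, Weight} non-prime, there is a partial dependency; 2NF fails.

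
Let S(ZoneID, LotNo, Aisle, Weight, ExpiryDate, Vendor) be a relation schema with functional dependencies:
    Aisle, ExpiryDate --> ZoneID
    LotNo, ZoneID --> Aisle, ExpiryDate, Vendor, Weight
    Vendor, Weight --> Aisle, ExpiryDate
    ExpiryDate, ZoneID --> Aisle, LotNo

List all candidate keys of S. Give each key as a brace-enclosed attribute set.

{Aisle, ExpiryDate}, {ExpiryDate, ZoneID}, {LotNo, ZoneID}, {Vendor, Weight}

{Aisle, ExpiryDate}⁺ = {Aisle, ExpiryDate, LotNo, Vendor, Weight, ZoneID}, which is every attribute, so {Aisle, ExpiryDate} is a candidate key.
{ExpiryDate, ZoneID}⁺ = {Aisle, ExpiryDate, LotNo, Vendor, Weight, ZoneID}, which is every attribute, so {ExpiryDate, ZoneID} is a candidate key.
{LotNo, ZoneID}⁺ = {Aisle, ExpiryDate, LotNo, Vendor, Weight, ZoneID}, which is every attribute, so {LotNo, ZoneID} is a candidate key.
{Vendor, Weight}⁺ = {Aisle, ExpiryDate, LotNo, Vendor, Weight, ZoneID}, which is every attribute, so {Vendor, Weight} is a candidate key.
No proper subset of any of these is a key, and no other minimal superkey exists.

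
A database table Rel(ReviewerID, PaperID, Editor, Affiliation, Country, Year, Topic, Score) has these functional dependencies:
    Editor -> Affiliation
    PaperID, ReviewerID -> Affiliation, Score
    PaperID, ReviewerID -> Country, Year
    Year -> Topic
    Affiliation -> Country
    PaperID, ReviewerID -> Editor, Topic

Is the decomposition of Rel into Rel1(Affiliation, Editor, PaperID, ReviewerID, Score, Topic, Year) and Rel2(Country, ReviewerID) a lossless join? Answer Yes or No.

The shared attributes are {ReviewerID} and {ReviewerID}⁺ = {ReviewerID}.
The closure covers neither Rel1 nor Rel2 entirely; the join is not lossless.

No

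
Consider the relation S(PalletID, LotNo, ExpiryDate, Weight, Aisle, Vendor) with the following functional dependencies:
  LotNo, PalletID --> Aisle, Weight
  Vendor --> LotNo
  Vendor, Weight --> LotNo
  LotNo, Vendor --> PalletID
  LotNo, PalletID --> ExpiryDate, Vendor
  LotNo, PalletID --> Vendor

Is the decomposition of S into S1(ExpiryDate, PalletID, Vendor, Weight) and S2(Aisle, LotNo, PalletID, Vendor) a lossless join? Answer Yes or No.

Common attributes: {PalletID, Vendor}; their closure is {Aisle, ExpiryDate, LotNo, PalletID, Vendor, Weight}.
This includes all of S1, so the common attributes are a superkey of S1 — the join is lossless.

Yes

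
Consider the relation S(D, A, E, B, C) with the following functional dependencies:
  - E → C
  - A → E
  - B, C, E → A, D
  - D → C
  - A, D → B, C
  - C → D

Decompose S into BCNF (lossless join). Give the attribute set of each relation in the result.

{A, B, E}; {C, D}; {D, E}

Candidate keys of the original relation: {A}, {B, E}.
In {A, B, C, D, E}, {E} is not a superkey ({E}⁺ restricted to this set is {C, D, E}), so split on E → C, D into {C, D, E} and {A, B, E}.
In {C, D, E}, {D} is not a superkey ({D}⁺ restricted to this set is {C, D}), so split on D → C into {C, D} and {D, E}.
{C, D}: every determinant is a superkey — BCNF.
{D, E}: every determinant is a superkey — BCNF.
{A, B, E}: every determinant is a superkey — BCNF.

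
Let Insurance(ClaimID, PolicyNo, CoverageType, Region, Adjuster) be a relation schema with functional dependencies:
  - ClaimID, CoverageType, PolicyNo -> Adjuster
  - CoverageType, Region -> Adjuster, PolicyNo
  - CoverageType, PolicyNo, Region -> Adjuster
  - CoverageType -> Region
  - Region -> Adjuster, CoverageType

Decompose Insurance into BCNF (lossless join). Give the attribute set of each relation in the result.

{Adjuster, CoverageType, PolicyNo, Region}; {ClaimID, CoverageType}

Candidate keys of the original relation: {ClaimID, CoverageType}, {ClaimID, Region}.
Within {Adjuster, ClaimID, CoverageType, PolicyNo, Region}: {CoverageType, Region}⁺ ∩ {Adjuster, ClaimID, CoverageType, PolicyNo, Region} = {Adjuster, CoverageType, PolicyNo, Region}, not the whole set, so CoverageType, Region -> Adjuster, PolicyNo violates BCNF; decompose into {Adjuster, CoverageType, PolicyNo, Region} and {ClaimID, CoverageType, Region}.
{Adjuster, CoverageType, PolicyNo, Region} has no BCNF violation.
Within {ClaimID, CoverageType, Region}: {CoverageType}⁺ ∩ {ClaimID, CoverageType, Region} = {CoverageType, Region}, not the whole set, so CoverageType -> Region violates BCNF; decompose into {CoverageType, Region} and {ClaimID, CoverageType}.
{CoverageType, Region} has no BCNF violation.
{ClaimID, CoverageType} has no BCNF violation.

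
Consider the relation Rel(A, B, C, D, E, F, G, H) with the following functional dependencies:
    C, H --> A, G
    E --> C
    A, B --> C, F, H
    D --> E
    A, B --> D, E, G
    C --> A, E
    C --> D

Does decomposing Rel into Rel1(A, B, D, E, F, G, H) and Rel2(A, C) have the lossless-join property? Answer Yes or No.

Common attributes: {A}; their closure is {A}.
Neither Rel1 nor Rel2 is contained in that closure, so the decomposition is lossy.

No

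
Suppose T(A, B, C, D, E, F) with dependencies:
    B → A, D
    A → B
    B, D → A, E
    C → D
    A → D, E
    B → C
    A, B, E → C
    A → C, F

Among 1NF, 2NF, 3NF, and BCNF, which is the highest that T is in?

2NF

Candidate keys: {A}, {B}. Prime attributes: {A, B}.
For C → D we have {C}⁺ = {C, D}; {C} is not a superkey, so BCNF fails.
C → D determines the non-prime attribute {D} from a non-superkey — 3NF is violated.
All keys have size 1, which rules out partial dependencies — 2NF is satisfied.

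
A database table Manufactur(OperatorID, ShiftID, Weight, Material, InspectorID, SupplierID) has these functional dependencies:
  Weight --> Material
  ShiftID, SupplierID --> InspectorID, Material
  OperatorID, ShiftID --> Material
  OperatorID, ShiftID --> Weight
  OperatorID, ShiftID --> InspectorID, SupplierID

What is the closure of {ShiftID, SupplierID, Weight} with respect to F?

Start with {ShiftID, SupplierID, Weight}.
Weight --> Material applies; add {Material} → now {Material, ShiftID, SupplierID, Weight}.
ShiftID, SupplierID --> InspectorID, Material applies; add {InspectorID} → now {InspectorID, Material, ShiftID, SupplierID, Weight}.
No further FD applies.

{InspectorID, Material, ShiftID, SupplierID, Weight}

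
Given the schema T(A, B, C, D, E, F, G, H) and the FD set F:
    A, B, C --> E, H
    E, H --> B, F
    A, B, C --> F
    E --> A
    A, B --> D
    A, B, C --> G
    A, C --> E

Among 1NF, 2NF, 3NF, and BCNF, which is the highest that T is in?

Candidate keys: {A, B, C}, {A, C, H}, {B, C, E}, {C, E, H}. Prime attributes: {A, B, C, E, H}.
For E, H --> B, F we have {E, H}⁺ = {A, B, D, E, F, H}; {E, H} is not a superkey, so BCNF fails.
Because {F} is non-prime and the left side of E, H --> B, F is not a superkey, the relation is not in 3NF.
The proper key subset {A, B} of {A, B, C} determines non-prime {D}, so the relation is not even in 2NF.

1NF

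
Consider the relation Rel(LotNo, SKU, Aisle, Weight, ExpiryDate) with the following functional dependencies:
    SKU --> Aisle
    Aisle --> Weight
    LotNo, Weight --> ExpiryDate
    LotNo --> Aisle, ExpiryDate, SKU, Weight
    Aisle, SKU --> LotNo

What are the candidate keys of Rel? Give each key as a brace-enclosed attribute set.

{LotNo}⁺ = {Aisle, ExpiryDate, LotNo, SKU, Weight} — all of the relation — so {LotNo} is a candidate key.
{SKU}⁺ = {Aisle, ExpiryDate, LotNo, SKU, Weight} — all of the relation — so {SKU} is a candidate key.
No proper subset of any of these is a key, and no other minimal superkey exists.

{LotNo}, {SKU}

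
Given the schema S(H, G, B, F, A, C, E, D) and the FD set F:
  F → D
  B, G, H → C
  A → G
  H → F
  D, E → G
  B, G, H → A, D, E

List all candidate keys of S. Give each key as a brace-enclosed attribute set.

No FD produces {B, H}, so they must be in every candidate key.
Closure of {A, B, H} is {A, B, C, D, E, F, G, H}, the whole schema; {A, B, H} is a candidate key.
Closure of {B, E, H} is {A, B, C, D, E, F, G, H}, the whole schema; {B, E, H} is a candidate key.
Closure of {B, G, H} is {A, B, C, D, E, F, G, H}, the whole schema; {B, G, H} is a candidate key.
Any other superkey properly contains one of these, so there are no further candidate keys.

{A, B, H}, {B, E, H}, {B, G, H}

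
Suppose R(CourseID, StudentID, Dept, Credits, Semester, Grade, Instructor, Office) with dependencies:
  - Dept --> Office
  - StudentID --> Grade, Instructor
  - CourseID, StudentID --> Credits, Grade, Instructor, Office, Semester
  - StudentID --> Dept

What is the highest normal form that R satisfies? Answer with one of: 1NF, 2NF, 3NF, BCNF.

1NF

Candidate key: {CourseID, StudentID}. Prime attributes: {CourseID, StudentID}.
For Dept --> Office we have {Dept}⁺ = {Dept, Office}; {Dept} is not a superkey, so BCNF fails.
Dept --> Office has non-prime {Office} on the right and a non-superkey on the left, so 3NF fails.
The proper key subset {StudentID} of {CourseID, StudentID} determines non-prime {Dept, Grade, Instructor, Office}, so the relation is not even in 2NF.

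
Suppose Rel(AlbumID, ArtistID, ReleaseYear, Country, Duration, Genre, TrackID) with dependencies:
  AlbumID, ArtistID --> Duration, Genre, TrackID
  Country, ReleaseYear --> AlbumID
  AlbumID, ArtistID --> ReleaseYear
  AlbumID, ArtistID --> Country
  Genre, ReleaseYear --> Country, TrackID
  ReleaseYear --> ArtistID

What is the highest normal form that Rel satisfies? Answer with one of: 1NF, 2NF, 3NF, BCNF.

Candidate keys: {AlbumID, ArtistID}, {AlbumID, ReleaseYear}, {Country, ReleaseYear}, {Genre, ReleaseYear}. Prime attributes: {AlbumID, ArtistID, Country, Genre, ReleaseYear}.
ReleaseYear --> ArtistID breaks BCNF: {ReleaseYear}⁺ = {ArtistID, ReleaseYear}, so {ReleaseYear} is not a superkey.
But every attribute on its right side ({ArtistID}) is prime, and the same holds for every other non-superkey FD, so 3NF still holds.

3NF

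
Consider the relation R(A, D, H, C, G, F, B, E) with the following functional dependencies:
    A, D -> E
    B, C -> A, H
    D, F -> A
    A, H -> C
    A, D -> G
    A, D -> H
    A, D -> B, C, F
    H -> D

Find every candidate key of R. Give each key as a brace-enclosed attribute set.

Closure of {A, D} is {A, B, C, D, E, F, G, H}, the whole schema; {A, D} is a candidate key.
Closure of {A, H} is {A, B, C, D, E, F, G, H}, the whole schema; {A, H} is a candidate key.
Closure of {B, C} is {A, B, C, D, E, F, G, H}, the whole schema; {B, C} is a candidate key.
Closure of {D, F} is {A, B, C, D, E, F, G, H}, the whole schema; {D, F} is a candidate key.
Closure of {F, H} is {A, B, C, D, E, F, G, H}, the whole schema; {F, H} is a candidate key.
No proper subset of any of these is a key, and no other minimal superkey exists.

{A, D}, {A, H}, {B, C}, {D, F}, {F, H}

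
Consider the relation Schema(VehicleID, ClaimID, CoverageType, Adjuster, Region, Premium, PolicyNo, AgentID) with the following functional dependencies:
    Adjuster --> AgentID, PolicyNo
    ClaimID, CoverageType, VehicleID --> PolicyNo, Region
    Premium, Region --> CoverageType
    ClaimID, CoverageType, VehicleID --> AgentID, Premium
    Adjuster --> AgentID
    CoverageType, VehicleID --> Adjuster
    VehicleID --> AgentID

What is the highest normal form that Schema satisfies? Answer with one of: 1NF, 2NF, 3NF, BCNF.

Candidate keys: {ClaimID, CoverageType, VehicleID}, {ClaimID, Premium, Region, VehicleID}. Prime attributes: {ClaimID, CoverageType, Premium, Region, VehicleID}.
Adjuster --> AgentID, PolicyNo: {Adjuster}⁺ = {Adjuster, AgentID, PolicyNo}, which is not all of the attributes, so the left side is not a superkey — BCNF is violated.
Adjuster --> AgentID, PolicyNo determines the non-prime attributes {AgentID, PolicyNo} from a non-superkey — 3NF is violated.
{VehicleID} is a proper subset of the key {ClaimID, CoverageType, VehicleID}, and {VehicleID}⁺ contains the non-prime attribute {AgentID} — a partial dependency, so 2NF is violated.

1NF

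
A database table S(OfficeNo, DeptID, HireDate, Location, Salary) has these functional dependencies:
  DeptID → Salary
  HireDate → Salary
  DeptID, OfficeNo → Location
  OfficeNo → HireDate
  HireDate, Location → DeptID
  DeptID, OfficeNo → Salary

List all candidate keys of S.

{DeptID, OfficeNo}, {Location, OfficeNo}

No FD produces {OfficeNo}, so it must be in every candidate key.
{DeptID, OfficeNo}⁺ = {DeptID, HireDate, Location, OfficeNo, Salary}, which is every attribute, so {DeptID, OfficeNo} is a candidate key.
{Location, OfficeNo}⁺ = {DeptID, HireDate, Location, OfficeNo, Salary}, which is every attribute, so {Location, OfficeNo} is a candidate key.
Any other superkey properly contains one of these, so there are no further candidate keys.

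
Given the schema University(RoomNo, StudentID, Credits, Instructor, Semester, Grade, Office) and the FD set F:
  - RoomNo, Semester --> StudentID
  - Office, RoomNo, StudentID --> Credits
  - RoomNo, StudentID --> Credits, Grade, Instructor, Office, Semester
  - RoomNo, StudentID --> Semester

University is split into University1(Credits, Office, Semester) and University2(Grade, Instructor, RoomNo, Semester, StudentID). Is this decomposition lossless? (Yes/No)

The shared attributes are {Semester} and {Semester}⁺ = {Semester}.
University1 ⊄ {Semester} and University2 ⊄ {Semester}, so the split is lossy.

No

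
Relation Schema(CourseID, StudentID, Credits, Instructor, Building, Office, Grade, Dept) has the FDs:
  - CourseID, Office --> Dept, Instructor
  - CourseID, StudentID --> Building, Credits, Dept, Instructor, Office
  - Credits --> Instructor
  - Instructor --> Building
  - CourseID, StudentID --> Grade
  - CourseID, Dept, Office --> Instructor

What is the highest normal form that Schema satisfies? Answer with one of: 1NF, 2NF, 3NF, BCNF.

Candidate key: {CourseID, StudentID}. Prime attributes: {CourseID, StudentID}.
CourseID, Office --> Dept, Instructor breaks BCNF: {CourseID, Office}⁺ = {Building, CourseID, Dept, Instructor, Office}, so {CourseID, Office} is not a superkey.
CourseID, Office --> Dept, Instructor has non-prime {Dept, Instructor} on the right and a non-superkey on the left, so 3NF fails.
No proper subset of a key has a non-prime attribute in its closure, so there is no partial dependency; 2NF holds.

2NF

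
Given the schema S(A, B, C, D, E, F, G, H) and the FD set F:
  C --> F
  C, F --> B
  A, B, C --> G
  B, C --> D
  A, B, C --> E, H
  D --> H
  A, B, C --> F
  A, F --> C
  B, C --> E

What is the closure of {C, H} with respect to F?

Start with {C, H}.
C --> F applies; add {F} → now {C, F, H}.
C, F --> B applies; add {B} → now {B, C, F, H}.
B, C --> D applies; add {D} → now {B, C, D, F, H}.
B, C --> E applies; add {E} → now {B, C, D, E, F, H}.
No further FD applies.

{B, C, D, E, F, H}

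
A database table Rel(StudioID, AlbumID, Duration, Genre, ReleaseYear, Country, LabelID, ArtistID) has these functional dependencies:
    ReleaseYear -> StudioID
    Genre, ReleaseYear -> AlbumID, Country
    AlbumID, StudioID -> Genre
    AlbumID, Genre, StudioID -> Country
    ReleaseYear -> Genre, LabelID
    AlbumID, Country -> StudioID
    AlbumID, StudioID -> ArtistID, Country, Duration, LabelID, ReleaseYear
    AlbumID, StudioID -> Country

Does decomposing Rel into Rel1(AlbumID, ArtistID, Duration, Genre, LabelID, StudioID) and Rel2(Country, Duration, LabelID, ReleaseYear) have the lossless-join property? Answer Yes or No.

No

The shared attributes are {Duration, LabelID} and {Duration, LabelID}⁺ = {Duration, LabelID}.
Neither Rel1 nor Rel2 is contained in that closure, so the decomposition is lossy.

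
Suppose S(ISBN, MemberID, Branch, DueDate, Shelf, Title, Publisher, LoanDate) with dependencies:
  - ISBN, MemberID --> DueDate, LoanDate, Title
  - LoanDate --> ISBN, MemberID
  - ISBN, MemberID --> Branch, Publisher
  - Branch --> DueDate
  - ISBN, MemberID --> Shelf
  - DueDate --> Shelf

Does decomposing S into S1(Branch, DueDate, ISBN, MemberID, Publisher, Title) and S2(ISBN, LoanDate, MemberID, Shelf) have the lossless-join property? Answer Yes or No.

Yes

Common attributes: {ISBN, MemberID}; their closure is {Branch, DueDate, ISBN, LoanDate, MemberID, Publisher, Shelf, Title}.
Since S1 ⊆ {Branch, DueDate, ISBN, LoanDate, MemberID, Publisher, Shelf, Title}, the intersection is a superkey of S1; the decomposition is lossless.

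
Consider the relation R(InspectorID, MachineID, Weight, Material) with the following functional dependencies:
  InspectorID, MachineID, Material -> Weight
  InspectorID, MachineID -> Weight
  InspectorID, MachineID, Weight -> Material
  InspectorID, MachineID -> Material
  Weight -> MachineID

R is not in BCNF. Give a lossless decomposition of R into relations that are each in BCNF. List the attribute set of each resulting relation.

{InspectorID, Material, Weight}; {MachineID, Weight}

Candidate keys of the original relation: {InspectorID, MachineID}, {InspectorID, Weight}.
Within {InspectorID, MachineID, Material, Weight}: {Weight}⁺ ∩ {InspectorID, MachineID, Material, Weight} = {MachineID, Weight}, not the whole set, so Weight -> MachineID violates BCNF; decompose into {MachineID, Weight} and {InspectorID, Material, Weight}.
{MachineID, Weight} has no BCNF violation.
{InspectorID, Material, Weight} has no BCNF violation.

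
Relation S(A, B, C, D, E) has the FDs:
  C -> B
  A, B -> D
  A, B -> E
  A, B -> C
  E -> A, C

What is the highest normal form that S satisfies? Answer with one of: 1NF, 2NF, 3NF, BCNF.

Candidate keys: {A, B}, {A, C}, {E}. Prime attributes: {A, B, C, E}.
C -> B: {C}⁺ = {B, C}, which is not all of the attributes, so the left side is not a superkey — BCNF is violated.
Its right-hand attributes {B} are all prime, as are those of every other non-superkey FD — the relation is in 3NF.

3NF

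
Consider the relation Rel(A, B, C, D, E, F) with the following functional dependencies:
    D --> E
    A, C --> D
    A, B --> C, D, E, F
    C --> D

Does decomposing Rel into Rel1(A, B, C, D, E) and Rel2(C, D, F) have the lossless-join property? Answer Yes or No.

Rel1 ∩ Rel2 = {C, D}; its closure under F is {C, D, E}.
The closure covers neither Rel1 nor Rel2 entirely; the join is not lossless.

No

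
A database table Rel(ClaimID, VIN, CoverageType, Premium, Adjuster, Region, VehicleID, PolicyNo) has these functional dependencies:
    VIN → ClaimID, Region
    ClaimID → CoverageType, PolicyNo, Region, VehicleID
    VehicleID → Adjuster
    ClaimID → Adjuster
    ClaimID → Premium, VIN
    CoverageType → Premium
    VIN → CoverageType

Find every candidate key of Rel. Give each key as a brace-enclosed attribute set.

Closure of {ClaimID} is {Adjuster, ClaimID, CoverageType, PolicyNo, Premium, Region, VIN, VehicleID}, the whole schema; {ClaimID} is a candidate key.
Closure of {VIN} is {Adjuster, ClaimID, CoverageType, PolicyNo, Premium, Region, VIN, VehicleID}, the whole schema; {VIN} is a candidate key.
These are minimal and exhaustive — every other superkey contains one of them.

{ClaimID}, {VIN}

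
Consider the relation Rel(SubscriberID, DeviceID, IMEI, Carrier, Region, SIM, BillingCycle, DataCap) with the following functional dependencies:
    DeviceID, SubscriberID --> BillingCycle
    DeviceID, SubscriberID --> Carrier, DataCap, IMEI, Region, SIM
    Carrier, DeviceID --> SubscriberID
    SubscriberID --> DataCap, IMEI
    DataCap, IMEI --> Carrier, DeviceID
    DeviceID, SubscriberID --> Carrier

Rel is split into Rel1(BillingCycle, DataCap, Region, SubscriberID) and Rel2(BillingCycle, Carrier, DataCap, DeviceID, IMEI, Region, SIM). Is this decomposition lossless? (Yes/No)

No

Common attributes: {BillingCycle, DataCap, Region}; their closure is {BillingCycle, DataCap, Region}.
Neither Rel1 nor Rel2 is contained in that closure, so the decomposition is lossy.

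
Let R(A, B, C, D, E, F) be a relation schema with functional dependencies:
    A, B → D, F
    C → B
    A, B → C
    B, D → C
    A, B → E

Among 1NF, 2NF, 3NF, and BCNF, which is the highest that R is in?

3NF

Candidate keys: {A, B}, {A, C}. Prime attributes: {A, B, C}.
C → B breaks BCNF: {C}⁺ = {B, C}, so {C} is not a superkey.
But every attribute on its right side ({B}) is prime, and the same holds for every other non-superkey FD, so 3NF still holds.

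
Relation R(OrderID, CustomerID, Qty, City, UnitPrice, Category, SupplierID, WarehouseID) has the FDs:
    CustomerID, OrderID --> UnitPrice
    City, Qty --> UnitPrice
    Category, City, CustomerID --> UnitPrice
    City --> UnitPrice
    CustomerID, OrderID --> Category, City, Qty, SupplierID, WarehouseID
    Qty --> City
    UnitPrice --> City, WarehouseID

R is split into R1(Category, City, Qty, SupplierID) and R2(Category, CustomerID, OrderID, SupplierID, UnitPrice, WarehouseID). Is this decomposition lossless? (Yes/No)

No

R1 ∩ R2 = {Category, SupplierID}; its closure under F is {Category, SupplierID}.
The closure covers neither R1 nor R2 entirely; the join is not lossless.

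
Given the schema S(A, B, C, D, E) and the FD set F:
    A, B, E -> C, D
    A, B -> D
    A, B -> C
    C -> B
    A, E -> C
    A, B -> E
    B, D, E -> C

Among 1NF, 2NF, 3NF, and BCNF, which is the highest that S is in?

Candidate keys: {A, B}, {A, C}, {A, E}. Prime attributes: {A, B, C, E}.
C -> B breaks BCNF: {C}⁺ = {B, C}, so {C} is not a superkey.
Since {B} ⊆ prime attributes and every other non-superkey FD also has a prime right side, the schema is in 3NF.

3NF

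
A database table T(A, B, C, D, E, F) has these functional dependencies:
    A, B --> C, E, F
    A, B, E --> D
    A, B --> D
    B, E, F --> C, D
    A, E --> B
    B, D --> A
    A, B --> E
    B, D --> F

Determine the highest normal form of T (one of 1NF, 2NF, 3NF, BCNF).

Candidate keys: {A, B}, {A, E}, {B, D}, {B, E, F}. Prime attributes: {A, B, D, E, F}.
Every FD has a superkey on the left, so the relation is in BCNF.

BCNF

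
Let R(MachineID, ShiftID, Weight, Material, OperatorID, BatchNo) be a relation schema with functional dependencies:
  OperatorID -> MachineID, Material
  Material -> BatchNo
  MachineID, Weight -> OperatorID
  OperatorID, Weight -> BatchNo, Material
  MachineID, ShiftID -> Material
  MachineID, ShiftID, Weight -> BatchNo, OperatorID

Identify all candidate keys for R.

Attributes never on any right-hand side: {ShiftID, Weight} — every candidate key must contain all of them.
{MachineID, ShiftID, Weight}⁺ = {BatchNo, MachineID, Material, OperatorID, ShiftID, Weight} — all of the relation — so {MachineID, ShiftID, Weight} is a candidate key.
{OperatorID, ShiftID, Weight}⁺ = {BatchNo, MachineID, Material, OperatorID, ShiftID, Weight} — all of the relation — so {OperatorID, ShiftID, Weight} is a candidate key.
No proper subset of any of these is a key, and no other minimal superkey exists.

{MachineID, ShiftID, Weight}, {OperatorID, ShiftID, Weight}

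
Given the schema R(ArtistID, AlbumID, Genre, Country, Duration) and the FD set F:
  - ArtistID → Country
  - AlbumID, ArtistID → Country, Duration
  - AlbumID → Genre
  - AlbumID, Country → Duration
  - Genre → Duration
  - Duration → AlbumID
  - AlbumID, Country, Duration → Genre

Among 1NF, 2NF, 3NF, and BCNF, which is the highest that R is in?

1NF

Candidate keys: {AlbumID, ArtistID}, {ArtistID, Duration}, {ArtistID, Genre}. Prime attributes: {AlbumID, ArtistID, Duration, Genre}.
ArtistID → Country: {ArtistID}⁺ = {ArtistID, Country}, which is not all of the attributes, so the left side is not a superkey — BCNF is violated.
ArtistID → Country has non-prime {Country} on the right and a non-superkey on the left, so 3NF fails.
Since {ArtistID} ⊂ {AlbumID, ArtistID} and {ArtistID}⁺ ⊇ {Country} with {Country} non-prime, there is a partial dependency; 2NF fails.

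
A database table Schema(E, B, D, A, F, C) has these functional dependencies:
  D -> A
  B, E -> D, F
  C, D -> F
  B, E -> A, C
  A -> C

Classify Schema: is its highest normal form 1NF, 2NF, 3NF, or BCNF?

Candidate key: {B, E}. Prime attributes: {B, E}.
D -> A breaks BCNF: {D}⁺ = {A, C, D, F}, so {D} is not a superkey.
D -> A has non-prime {A} on the right and a non-superkey on the left, so 3NF fails.
Checking every proper subset of each key, none determines a non-prime attribute — 2NF is satisfied.

2NF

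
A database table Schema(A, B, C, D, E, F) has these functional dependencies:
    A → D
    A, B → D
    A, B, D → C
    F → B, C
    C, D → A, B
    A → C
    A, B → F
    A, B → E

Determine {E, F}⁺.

Start with {E, F}.
F → B, C applies; add {B, C} → now {B, C, E, F}.
No further FD applies.

{B, C, E, F}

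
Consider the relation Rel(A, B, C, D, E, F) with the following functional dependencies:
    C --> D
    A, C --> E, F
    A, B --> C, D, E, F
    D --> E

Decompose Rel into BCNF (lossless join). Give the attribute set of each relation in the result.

{A, B, C}; {A, C, F}; {C, D}; {D, E}

Candidate key of the original relation: {A, B}.
Within {A, B, C, D, E, F}: {C}⁺ ∩ {A, B, C, D, E, F} = {C, D, E}, not the whole set, so C --> D, E violates BCNF; decompose into {C, D, E} and {A, B, C, F}.
Within {C, D, E}: {D}⁺ ∩ {C, D, E} = {D, E}, not the whole set, so D --> E violates BCNF; decompose into {D, E} and {C, D}.
{D, E} has no BCNF violation.
{C, D} has no BCNF violation.
Within {A, B, C, F}: {A, C}⁺ ∩ {A, B, C, F} = {A, C, F}, not the whole set, so A, C --> F violates BCNF; decompose into {A, C, F} and {A, B, C}.
{A, C, F} has no BCNF violation.
{A, B, C} has no BCNF violation.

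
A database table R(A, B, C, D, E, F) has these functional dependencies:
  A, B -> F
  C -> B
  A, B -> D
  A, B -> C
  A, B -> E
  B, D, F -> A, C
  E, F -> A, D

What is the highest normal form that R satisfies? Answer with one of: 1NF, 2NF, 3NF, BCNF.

Candidate keys: {A, B}, {A, C}, {B, D, F}, {B, E, F}, {C, D, F}, {C, E, F}. Prime attributes: {A, B, C, D, E, F}.
C -> B breaks BCNF: {C}⁺ = {B, C}, so {C} is not a superkey.
Since {B} ⊆ prime attributes and every other non-superkey FD also has a prime right side, the schema is in 3NF.

3NF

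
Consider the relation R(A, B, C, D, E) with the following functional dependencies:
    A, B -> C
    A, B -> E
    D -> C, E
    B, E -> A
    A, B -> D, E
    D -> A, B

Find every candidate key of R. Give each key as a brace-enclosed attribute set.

{A, B}, {B, E}, {D}

{D} is a candidate key since {D}⁺ = {A, B, C, D, E} covers every attribute.
{A, B} is a candidate key since {A, B}⁺ = {A, B, C, D, E} covers every attribute.
{B, E} is a candidate key since {B, E}⁺ = {A, B, C, D, E} covers every attribute.
Any other superkey properly contains one of these, so there are no further candidate keys.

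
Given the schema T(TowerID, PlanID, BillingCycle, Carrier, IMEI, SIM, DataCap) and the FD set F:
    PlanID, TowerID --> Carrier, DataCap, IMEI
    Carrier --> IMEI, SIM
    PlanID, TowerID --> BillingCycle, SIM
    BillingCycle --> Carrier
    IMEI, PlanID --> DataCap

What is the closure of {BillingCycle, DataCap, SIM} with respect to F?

{BillingCycle, Carrier, DataCap, IMEI, SIM}

Start with {BillingCycle, DataCap, SIM}.
BillingCycle --> Carrier applies; add {Carrier} → now {BillingCycle, Carrier, DataCap, SIM}.
Carrier --> IMEI, SIM applies; add {IMEI} → now {BillingCycle, Carrier, DataCap, IMEI, SIM}.
No further FD applies.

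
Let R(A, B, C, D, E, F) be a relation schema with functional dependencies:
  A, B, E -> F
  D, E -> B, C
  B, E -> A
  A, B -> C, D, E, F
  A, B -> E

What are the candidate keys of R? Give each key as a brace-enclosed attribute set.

{A, B}, {B, E}, {D, E}

{A, B}⁺ = {A, B, C, D, E, F} — all of the relation — so {A, B} is a candidate key.
{B, E}⁺ = {A, B, C, D, E, F} — all of the relation — so {B, E} is a candidate key.
{D, E}⁺ = {A, B, C, D, E, F} — all of the relation — so {D, E} is a candidate key.
No proper subset of any of these is a key, and no other minimal superkey exists.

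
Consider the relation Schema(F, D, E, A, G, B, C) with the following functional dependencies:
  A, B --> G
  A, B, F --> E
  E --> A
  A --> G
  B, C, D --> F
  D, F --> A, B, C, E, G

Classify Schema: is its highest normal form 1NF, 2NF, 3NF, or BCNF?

Candidate keys: {B, C, D}, {D, F}. Prime attributes: {B, C, D, F}.
A, B --> G: {A, B}⁺ = {A, B, G}, which is not all of the attributes, so the left side is not a superkey — BCNF is violated.
A, B --> G has non-prime {G} on the right and a non-superkey on the left, so 3NF fails.
Checking every proper subset of each key, none determines a non-prime attribute — 2NF is satisfied.

2NF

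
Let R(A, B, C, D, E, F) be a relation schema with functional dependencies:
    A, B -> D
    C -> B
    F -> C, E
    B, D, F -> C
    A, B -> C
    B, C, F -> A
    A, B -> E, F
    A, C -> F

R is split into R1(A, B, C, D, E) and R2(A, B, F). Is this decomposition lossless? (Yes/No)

Yes

The shared attributes are {A, B} and {A, B}⁺ = {A, B, C, D, E, F}.
R1 is contained in that closure, so R1 ∩ R2 -> R1 holds and the join is lossless.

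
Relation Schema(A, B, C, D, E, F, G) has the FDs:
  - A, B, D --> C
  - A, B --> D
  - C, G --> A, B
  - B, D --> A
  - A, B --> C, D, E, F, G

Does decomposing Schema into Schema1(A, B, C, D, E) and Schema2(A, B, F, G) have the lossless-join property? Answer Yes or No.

Yes

The shared attributes are {A, B} and {A, B}⁺ = {A, B, C, D, E, F, G}.
Schema1 is contained in that closure, so Schema1 ∩ Schema2 --> Schema1 holds and the join is lossless.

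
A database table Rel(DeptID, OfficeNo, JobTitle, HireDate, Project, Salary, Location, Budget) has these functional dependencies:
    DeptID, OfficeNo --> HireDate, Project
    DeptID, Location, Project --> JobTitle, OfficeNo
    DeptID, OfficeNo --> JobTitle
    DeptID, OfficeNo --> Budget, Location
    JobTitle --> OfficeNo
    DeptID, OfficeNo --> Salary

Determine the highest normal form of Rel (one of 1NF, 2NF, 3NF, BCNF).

Candidate keys: {DeptID, JobTitle}, {DeptID, Location, Project}, {DeptID, OfficeNo}. Prime attributes: {DeptID, JobTitle, Location, OfficeNo, Project}.
For JobTitle --> OfficeNo we have {JobTitle}⁺ = {JobTitle, OfficeNo}; {JobTitle} is not a superkey, so BCNF fails.
Its right-hand attributes {OfficeNo} are all prime, as are those of every other non-superkey FD — the relation is in 3NF.

3NF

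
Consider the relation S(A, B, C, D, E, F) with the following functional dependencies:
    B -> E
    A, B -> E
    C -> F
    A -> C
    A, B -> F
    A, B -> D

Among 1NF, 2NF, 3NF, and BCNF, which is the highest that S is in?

Candidate key: {A, B}. Prime attributes: {A, B}.
B -> E: {B}⁺ = {B, E}, which is not all of the attributes, so the left side is not a superkey — BCNF is violated.
B -> E has non-prime {E} on the right and a non-superkey on the left, so 3NF fails.
{A} is a proper subset of the key {A, B}, and {A}⁺ contains the non-prime attributes {C, F} — a partial dependency, so 2NF is violated.

1NF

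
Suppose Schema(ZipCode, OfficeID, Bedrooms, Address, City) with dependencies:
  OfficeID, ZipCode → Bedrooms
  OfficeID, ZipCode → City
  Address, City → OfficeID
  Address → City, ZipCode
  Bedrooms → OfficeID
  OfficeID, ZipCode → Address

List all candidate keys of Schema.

{Address}, {Bedrooms, ZipCode}, {OfficeID, ZipCode}

{Address} is a candidate key since {Address}⁺ = {Address, Bedrooms, City, OfficeID, ZipCode} covers every attribute.
{Bedrooms, ZipCode} is a candidate key since {Bedrooms, ZipCode}⁺ = {Address, Bedrooms, City, OfficeID, ZipCode} covers every attribute.
{OfficeID, ZipCode} is a candidate key since {OfficeID, ZipCode}⁺ = {Address, Bedrooms, City, OfficeID, ZipCode} covers every attribute.
These are minimal and exhaustive — every other superkey contains one of them.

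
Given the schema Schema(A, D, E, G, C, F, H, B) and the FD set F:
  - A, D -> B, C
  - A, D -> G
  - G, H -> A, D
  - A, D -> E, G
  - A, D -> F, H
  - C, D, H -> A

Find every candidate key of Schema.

{A, D}, {C, D, H}, {G, H}

{A, D} is a candidate key since {A, D}⁺ = {A, B, C, D, E, F, G, H} covers every attribute.
{G, H} is a candidate key since {G, H}⁺ = {A, B, C, D, E, F, G, H} covers every attribute.
{C, D, H} is a candidate key since {C, D, H}⁺ = {A, B, C, D, E, F, G, H} covers every attribute.
These are minimal and exhaustive — every other superkey contains one of them.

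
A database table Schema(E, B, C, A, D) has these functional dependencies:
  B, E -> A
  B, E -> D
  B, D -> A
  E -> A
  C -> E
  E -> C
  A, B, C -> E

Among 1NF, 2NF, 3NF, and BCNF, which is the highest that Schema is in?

Candidate keys: {B, C}, {B, E}. Prime attributes: {B, C, E}.
For B, D -> A we have {B, D}⁺ = {A, B, D}; {B, D} is not a superkey, so BCNF fails.
Because {A} is non-prime and the left side of B, D -> A is not a superkey, the relation is not in 3NF.
Since {C} ⊂ {B, C} and {C}⁺ ⊇ {A} with {A} non-prime, there is a partial dependency; 2NF fails.

1NF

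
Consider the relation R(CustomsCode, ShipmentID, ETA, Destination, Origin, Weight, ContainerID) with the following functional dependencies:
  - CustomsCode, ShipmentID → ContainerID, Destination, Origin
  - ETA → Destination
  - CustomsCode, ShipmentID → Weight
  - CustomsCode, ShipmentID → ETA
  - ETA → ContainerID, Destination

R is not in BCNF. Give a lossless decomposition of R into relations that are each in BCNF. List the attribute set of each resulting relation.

{ContainerID, Destination, ETA}; {CustomsCode, ETA, Origin, ShipmentID, Weight}

Candidate key of the original relation: {CustomsCode, ShipmentID}.
Within {ContainerID, CustomsCode, Destination, ETA, Origin, ShipmentID, Weight}: {ETA}⁺ ∩ {ContainerID, CustomsCode, Destination, ETA, Origin, ShipmentID, Weight} = {ContainerID, Destination, ETA}, not the whole set, so ETA → ContainerID, Destination violates BCNF; decompose into {ContainerID, Destination, ETA} and {CustomsCode, ETA, Origin, ShipmentID, Weight}.
{ContainerID, Destination, ETA} has no BCNF violation.
{CustomsCode, ETA, Origin, ShipmentID, Weight} has no BCNF violation.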